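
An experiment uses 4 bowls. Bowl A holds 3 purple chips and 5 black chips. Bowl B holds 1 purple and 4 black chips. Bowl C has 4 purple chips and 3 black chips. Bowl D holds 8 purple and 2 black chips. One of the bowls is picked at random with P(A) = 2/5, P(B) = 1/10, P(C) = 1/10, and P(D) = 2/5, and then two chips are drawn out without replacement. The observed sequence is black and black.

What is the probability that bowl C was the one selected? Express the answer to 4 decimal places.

Under each hypothesis, the probability of the observed sequence is: P(data | bowl A) = (5/8)(4/7) = 0.35714; P(data | bowl B) = (4/5)(3/4) = 0.6; P(data | bowl C) = (3/7)(2/6) = 0.14286; P(data | bowl D) = (2/10)(1/9) = 0.022222.
The prior-weighted likelihoods are 2/5 · 0.35714 = 0.14286, 1/10 · 0.6 = 0.06, 1/10 · 0.14286 = 0.014286, 2/5 · 0.022222 = 0.0088889; with total 0.22603.
Therefore the posterior P(bowl C | data) = (0.014286) / (0.22603) = 0.063202.

0.0632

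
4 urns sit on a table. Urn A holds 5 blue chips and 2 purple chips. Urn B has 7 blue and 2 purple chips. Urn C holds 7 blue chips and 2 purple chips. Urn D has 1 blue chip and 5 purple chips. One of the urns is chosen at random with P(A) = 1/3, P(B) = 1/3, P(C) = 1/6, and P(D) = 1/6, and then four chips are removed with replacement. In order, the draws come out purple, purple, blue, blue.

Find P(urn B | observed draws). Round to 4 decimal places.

The likelihood of the observed sequence under each hypothesis: P(data | urn A) = (2/7)(2/7)(5/7)(5/7) = 0.041649; P(data | urn B) = (2/9)(2/9)(7/9)(7/9) = 0.029873; P(data | urn C) = (2/9)(2/9)(7/9)(7/9) = 0.029873; P(data | urn D) = (5/6)(5/6)(1/6)(1/6) = 0.01929.
The prior-weighted likelihoods are 1/3 · 0.041649 = 0.013883, 1/3 · 0.029873 = 0.0099578, 1/6 · 0.029873 = 0.0049789, 1/6 · 0.01929 = 0.003215; with total 0.032035.
So P(urn B | data) = (0.0099578) / (0.032035) = 0.31084.

0.3108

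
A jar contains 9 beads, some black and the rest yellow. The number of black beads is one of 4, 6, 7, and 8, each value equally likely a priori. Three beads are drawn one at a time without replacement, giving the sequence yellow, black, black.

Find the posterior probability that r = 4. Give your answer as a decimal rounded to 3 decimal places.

Under each hypothesis, the probability of the observed sequence is: P(data | r = 4) = (5/9)(4/8)(3/7) = 0.11905; P(data | r = 6) = (3/9)(6/8)(5/7) = 0.17857; P(data | r = 7) = (2/9)(7/8)(6/7) = 0.16667; P(data | r = 8) = (1/9)(8/8)(7/7) = 0.11111.
Multiplying each by its prior: 1/4 · 0.11905 = 0.029762, 1/4 · 0.17857 = 0.044643, 1/4 · 0.16667 = 0.041667, 1/4 · 0.11111 = 0.027778; with total 0.14385.
By Bayes' rule, P(r = 4 | data) = (0.029762) / (0.14385) = 0.2069.

0.207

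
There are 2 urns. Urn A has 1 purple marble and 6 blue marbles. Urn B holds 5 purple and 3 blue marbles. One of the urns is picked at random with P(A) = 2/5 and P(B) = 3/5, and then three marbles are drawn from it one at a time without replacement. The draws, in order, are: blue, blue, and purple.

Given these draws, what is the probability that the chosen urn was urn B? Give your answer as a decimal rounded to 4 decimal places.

0.4839

Under each hypothesis, the probability of the observed sequence is: P(data | urn A) = (6/7)(5/6)(1/5) = 1/7; P(data | urn B) = (3/8)(2/7)(5/6) = 5/56.
The prior-weighted likelihoods are 2/5 · 1/7 = 2/35, 3/5 · 5/56 = 3/56; with total 31/280.
Therefore the posterior P(urn B | data) = (3/56) / (31/280) = 15/31.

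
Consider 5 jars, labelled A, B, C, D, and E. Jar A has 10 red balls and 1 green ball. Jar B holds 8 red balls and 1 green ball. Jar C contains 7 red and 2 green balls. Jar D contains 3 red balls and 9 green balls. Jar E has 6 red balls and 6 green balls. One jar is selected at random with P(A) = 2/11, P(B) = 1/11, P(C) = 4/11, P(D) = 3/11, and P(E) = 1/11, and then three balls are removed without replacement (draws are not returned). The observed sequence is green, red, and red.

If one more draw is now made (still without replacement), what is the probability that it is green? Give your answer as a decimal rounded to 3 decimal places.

The likelihood of the observed sequence under each hypothesis: P(data | jar A) = (1/11)(10/10)(9/9) = 0.090909; P(data | jar B) = (1/9)(8/8)(7/7) = 0.11111; P(data | jar C) = (2/9)(7/8)(6/7) = 0.16667; P(data | jar D) = (9/12)(3/11)(2/10) = 0.040909; P(data | jar E) = (6/12)(6/11)(5/10) = 0.13636.
Multiplying each by its prior: 2/11 · 0.090909 = 0.016529, 1/11 · 0.11111 = 0.010101, 4/11 · 0.16667 = 0.060606, 3/11 · 0.040909 = 0.011157, 1/11 · 0.13636 = 0.012397; summing to 0.11079.
Dividing through by the total gives posterior P(jar A | data) = 0.14919, P(jar B | data) = 0.091173, P(jar C | data) = 0.54704, P(jar D | data) = 0.1007, P(jar E | data) = 0.11189.
Averaging over the posterior, P(green next | data) = (0)(0.14919) + (0)(0.091173) + (1/6)(0.54704) + (8/9)(0.1007) + (5/9)(0.11189) = 0.24285.

0.243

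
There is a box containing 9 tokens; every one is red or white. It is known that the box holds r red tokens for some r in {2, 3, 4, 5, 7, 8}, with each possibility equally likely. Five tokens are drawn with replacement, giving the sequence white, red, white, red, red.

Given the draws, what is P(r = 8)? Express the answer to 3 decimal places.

0.075

For each hypothesis, P(data | H) works out to: P(data | r = 2) = (7/9)(2/9)(7/9)(2/9)(2/9) = 0.0066386; P(data | r = 3) = (6/9)(3/9)(6/9)(3/9)(3/9) = 0.016461; P(data | r = 4) = (5/9)(4/9)(5/9)(4/9)(4/9) = 0.027096; P(data | r = 5) = (4/9)(5/9)(4/9)(5/9)(5/9) = 0.03387; P(data | r = 7) = (2/9)(7/9)(2/9)(7/9)(7/9) = 0.023235; P(data | r = 8) = (1/9)(8/9)(1/9)(8/9)(8/9) = 0.0086708.
Multiplying each by its prior: 1/6 · 0.0066386 = 0.0011064, 1/6 · 0.016461 = 0.0027435, 1/6 · 0.027096 = 0.004516, 1/6 · 0.03387 = 0.005645, 1/6 · 0.023235 = 0.0038725, 1/6 · 0.0086708 = 0.0014451; summing to 0.019329.
By Bayes' rule, P(r = 8 | data) = (0.0014451) / (0.019329) = 0.074766.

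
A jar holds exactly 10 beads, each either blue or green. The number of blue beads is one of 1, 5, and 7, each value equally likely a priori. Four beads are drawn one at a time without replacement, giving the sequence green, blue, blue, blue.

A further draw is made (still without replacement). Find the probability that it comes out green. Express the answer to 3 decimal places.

Compute the likelihood of the observed sequence for each case: P(data | r = 1) = (9/10)(1/9)(0/8) = 0; P(data | r = 5) = (5/10)(5/9)(4/8)(3/7) = 5/84; P(data | r = 7) = (3/10)(7/9)(6/8)(5/7) = 1/8.
Weighting by the prior gives 1/3 · 0 = 0, 1/3 · 5/84 = 5/252, 1/3 · 1/8 = 1/24; these sum to 31/504.
The posterior is then P(r = 1 | data) = 0, P(r = 5 | data) = 10/31, P(r = 7 | data) = 21/31.
So P(green next | data) = Σ P(green next | H) P(H | data) = (2/3)(10/31) + (1/3)(21/31) = 41/93.

0.441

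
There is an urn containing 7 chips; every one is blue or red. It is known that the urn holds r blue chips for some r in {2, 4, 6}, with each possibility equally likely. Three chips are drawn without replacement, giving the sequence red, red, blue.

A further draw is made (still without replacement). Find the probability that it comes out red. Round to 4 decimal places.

0.5625

Compute the likelihood of the observed sequence for each case: P(data | r = 2) = (5/7)(4/6)(2/5) = 4/21; P(data | r = 4) = (3/7)(2/6)(4/5) = 4/35; P(data | r = 6) = (1/7)(0/6) = 0.
Weighting by the prior gives 1/3 · 4/21 = 4/63, 1/3 · 4/35 = 4/105, 1/3 · 0 = 0; summing to 32/315.
Normalising, the posterior is P(r = 2 | data) = 5/8, P(r = 4 | data) = 3/8, P(r = 6 | data) = 0.
So P(red next | data) = Σ P(red next | H) P(H | data) = (3/4)(5/8) + (1/4)(3/8) = 9/16.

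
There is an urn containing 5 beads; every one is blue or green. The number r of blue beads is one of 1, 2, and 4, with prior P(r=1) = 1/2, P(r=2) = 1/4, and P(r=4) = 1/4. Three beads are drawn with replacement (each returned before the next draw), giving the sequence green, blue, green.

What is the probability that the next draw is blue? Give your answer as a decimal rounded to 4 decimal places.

The likelihood of the observed sequence under each hypothesis: P(data | r = 1) = (4/5)(1/5)(4/5) = 16/125; P(data | r = 2) = (3/5)(2/5)(3/5) = 18/125; P(data | r = 4) = (1/5)(4/5)(1/5) = 4/125.
Multiplying each by its prior: 1/2 · 16/125 = 8/125, 1/4 · 18/125 = 9/250, 1/4 · 4/125 = 1/125; these sum to 27/250.
Normalising, the posterior is P(r = 1 | data) = 16/27, P(r = 2 | data) = 1/3, P(r = 4 | data) = 2/27.
Averaging over the posterior, P(blue next | data) = (1/5)(16/27) + (2/5)(1/3) + (4/5)(2/27) = 14/45.

0.3111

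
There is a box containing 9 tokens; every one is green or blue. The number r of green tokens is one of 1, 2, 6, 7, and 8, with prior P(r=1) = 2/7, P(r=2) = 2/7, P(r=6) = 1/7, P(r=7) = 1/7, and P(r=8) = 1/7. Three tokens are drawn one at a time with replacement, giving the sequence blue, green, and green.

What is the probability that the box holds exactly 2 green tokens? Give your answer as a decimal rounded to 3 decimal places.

For each hypothesis, P(data | H) works out to: P(data | r = 1) = (8/9)(1/9)(1/9) = 0.010974; P(data | r = 2) = (7/9)(2/9)(2/9) = 0.038409; P(data | r = 6) = (3/9)(6/9)(6/9) = 0.14815; P(data | r = 7) = (2/9)(7/9)(7/9) = 0.13443; P(data | r = 8) = (1/9)(8/9)(8/9) = 0.087791.
Multiplying each by its prior: 2/7 · 0.010974 = 0.0031354, 2/7 · 0.038409 = 0.010974, 1/7 · 0.14815 = 0.021164, 1/7 · 0.13443 = 0.019204, 1/7 · 0.087791 = 0.012542; summing to 0.067019.
By Bayes' rule, P(r = 2 | data) = (0.010974) / (0.067019) = 0.16374.

0.164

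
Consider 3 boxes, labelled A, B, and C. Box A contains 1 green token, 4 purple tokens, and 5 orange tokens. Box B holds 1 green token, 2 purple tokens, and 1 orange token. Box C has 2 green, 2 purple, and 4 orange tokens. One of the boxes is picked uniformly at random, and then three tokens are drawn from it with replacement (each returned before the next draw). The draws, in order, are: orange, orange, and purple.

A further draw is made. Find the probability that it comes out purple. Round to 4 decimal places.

For each hypothesis, P(data | H) works out to: P(data | box A) = (5/10)(5/10)(4/10) = 1/10; P(data | box B) = (1/4)(1/4)(2/4) = 1/32; P(data | box C) = (4/8)(4/8)(2/8) = 1/16.
The prior-weighted likelihoods are 1/3 · 1/10 = 1/30, 1/3 · 1/32 = 1/96, 1/3 · 1/16 = 1/48; these sum to 31/480.
The posterior is then P(box A | data) = 16/31, P(box B | data) = 5/31, P(box C | data) = 10/31.
So P(purple next | data) = Σ P(purple next | H) P(H | data) = (2/5)(16/31) + (1/2)(5/31) + (1/4)(10/31) = 57/155.

0.3677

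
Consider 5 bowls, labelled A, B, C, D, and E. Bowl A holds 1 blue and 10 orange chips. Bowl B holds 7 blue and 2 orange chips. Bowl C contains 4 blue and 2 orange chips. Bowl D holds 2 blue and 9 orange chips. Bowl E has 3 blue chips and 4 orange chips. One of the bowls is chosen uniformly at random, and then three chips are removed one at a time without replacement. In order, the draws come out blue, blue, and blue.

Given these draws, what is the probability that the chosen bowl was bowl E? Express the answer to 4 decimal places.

0.0443

The likelihood of the observed sequence under each hypothesis: P(data | bowl A) = (1/11)(0/10) = 0; P(data | bowl B) = (7/9)(6/8)(5/7) = 0.41667; P(data | bowl C) = (4/6)(3/5)(2/4) = 0.2; P(data | bowl D) = (2/11)(1/10)(0/9) = 0; P(data | bowl E) = (3/7)(2/6)(1/5) = 0.028571.
Weighting by the prior gives 1/5 · 0 = 0, 1/5 · 0.41667 = 0.083333, 1/5 · 0.2 = 0.04, 1/5 · 0 = 0, 1/5 · 0.028571 = 0.0057143; summing to 0.12905.
Therefore the posterior P(bowl E | data) = (0.0057143) / (0.12905) = 0.04428.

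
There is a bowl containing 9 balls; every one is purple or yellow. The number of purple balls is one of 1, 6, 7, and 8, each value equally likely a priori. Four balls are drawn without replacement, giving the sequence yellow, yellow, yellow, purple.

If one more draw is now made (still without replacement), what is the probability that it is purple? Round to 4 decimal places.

0.0968

Compute the likelihood of the observed sequence for each case: P(data | r = 1) = (8/9)(7/8)(6/7)(1/6) = 0.11111; P(data | r = 6) = (3/9)(2/8)(1/7)(6/6) = 0.011905; P(data | r = 7) = (2/9)(1/8)(0/7) = 0; P(data | r = 8) = (1/9)(0/8) = 0.
Weighting by the prior gives 1/4 · 0.11111 = 0.027778, 1/4 · 0.011905 = 0.0029762, 1/4 · 0 = 0, 1/4 · 0 = 0; summing to 0.030754.
Normalising, the posterior is P(r = 1 | data) = 0.90323, P(r = 6 | data) = 0.096774, P(r = 7 | data) = 0, P(r = 8 | data) = 0.
Averaging over the posterior, P(purple next | data) = (0)(0.90323) + (1)(0.096774) = 0.096774.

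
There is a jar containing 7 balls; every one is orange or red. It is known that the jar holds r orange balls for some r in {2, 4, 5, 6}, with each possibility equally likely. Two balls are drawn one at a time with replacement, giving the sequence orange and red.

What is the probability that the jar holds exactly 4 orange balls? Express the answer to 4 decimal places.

Compute the likelihood of the observed sequence for each case: P(data | r = 2) = (2/7)(5/7) = 10/49; P(data | r = 4) = (4/7)(3/7) = 12/49; P(data | r = 5) = (5/7)(2/7) = 10/49; P(data | r = 6) = (6/7)(1/7) = 6/49.
Weighting by the prior gives 1/4 · 10/49 = 5/98, 1/4 · 12/49 = 3/49, 1/4 · 10/49 = 5/98, 1/4 · 6/49 = 3/98; summing to 19/98.
So P(r = 4 | data) = (3/49) / (19/98) = 6/19.

0.3158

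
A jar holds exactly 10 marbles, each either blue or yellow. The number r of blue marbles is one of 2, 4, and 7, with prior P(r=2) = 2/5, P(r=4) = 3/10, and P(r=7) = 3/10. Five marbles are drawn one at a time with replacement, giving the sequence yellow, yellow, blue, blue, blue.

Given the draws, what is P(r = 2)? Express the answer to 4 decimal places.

The likelihood of the observed sequence under each hypothesis: P(data | r = 2) = (8/10)(8/10)(2/10)(2/10)(2/10) = 0.00512; P(data | r = 4) = (6/10)(6/10)(4/10)(4/10)(4/10) = 0.02304; P(data | r = 7) = (3/10)(3/10)(7/10)(7/10)(7/10) = 0.03087.
The prior-weighted likelihoods are 2/5 · 0.00512 = 0.002048, 3/10 · 0.02304 = 0.006912, 3/10 · 0.03087 = 0.009261; these sum to 0.018221.
Hence P(r = 2 | data) = (0.002048) / (0.018221) = 0.1124.

0.1124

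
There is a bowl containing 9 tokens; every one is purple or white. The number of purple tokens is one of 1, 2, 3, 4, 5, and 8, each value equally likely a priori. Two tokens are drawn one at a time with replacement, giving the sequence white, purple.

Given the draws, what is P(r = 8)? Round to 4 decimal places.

0.0909

Under each hypothesis, the probability of the observed sequence is: P(data | r = 1) = (8/9)(1/9) = 8/81; P(data | r = 2) = (7/9)(2/9) = 14/81; P(data | r = 3) = (6/9)(3/9) = 2/9; P(data | r = 4) = (5/9)(4/9) = 20/81; P(data | r = 5) = (4/9)(5/9) = 20/81; P(data | r = 8) = (1/9)(8/9) = 8/81.
The prior-weighted likelihoods are 1/6 · 8/81 = 4/243, 1/6 · 14/81 = 7/243, 1/6 · 2/9 = 1/27, 1/6 · 20/81 = 10/243, 1/6 · 20/81 = 10/243, 1/6 · 8/81 = 4/243; summing to 44/243.
By Bayes' rule, P(r = 8 | data) = (4/243) / (44/243) = 1/11.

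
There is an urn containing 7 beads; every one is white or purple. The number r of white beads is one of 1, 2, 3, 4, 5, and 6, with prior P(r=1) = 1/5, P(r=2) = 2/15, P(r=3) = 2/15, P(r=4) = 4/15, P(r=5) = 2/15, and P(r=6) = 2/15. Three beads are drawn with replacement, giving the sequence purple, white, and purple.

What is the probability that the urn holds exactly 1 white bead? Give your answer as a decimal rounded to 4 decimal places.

0.2160

The likelihood of the observed sequence under each hypothesis: P(data | r = 1) = (6/7)(1/7)(6/7) = 0.10496; P(data | r = 2) = (5/7)(2/7)(5/7) = 0.14577; P(data | r = 3) = (4/7)(3/7)(4/7) = 0.13994; P(data | r = 4) = (3/7)(4/7)(3/7) = 0.10496; P(data | r = 5) = (2/7)(5/7)(2/7) = 0.058309; P(data | r = 6) = (1/7)(6/7)(1/7) = 0.017493.
The prior-weighted likelihoods are 1/5 · 0.10496 = 0.020991, 2/15 · 0.14577 = 0.019436, 2/15 · 0.13994 = 0.018659, 4/15 · 0.10496 = 0.027988, 2/15 · 0.058309 = 0.0077745, 2/15 · 0.017493 = 0.0023324; these sum to 0.097182.
By Bayes' rule, P(r = 1 | data) = (0.020991) / (0.097182) = 0.216.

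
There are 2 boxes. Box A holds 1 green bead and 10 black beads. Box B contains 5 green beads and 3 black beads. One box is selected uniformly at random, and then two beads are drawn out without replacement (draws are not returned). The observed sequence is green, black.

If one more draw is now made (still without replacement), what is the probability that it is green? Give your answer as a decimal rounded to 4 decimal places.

Compute the likelihood of the observed sequence for each case: P(data | box A) = (1/11)(10/10) = 0.090909; P(data | box B) = (5/8)(3/7) = 0.26786.
Multiplying each by its prior: 1/2 · 0.090909 = 0.045455, 1/2 · 0.26786 = 0.13393; these sum to 0.17938.
The posterior is then P(box A | data) = 0.25339, P(box B | data) = 0.74661.
Averaging over the posterior, P(green next | data) = (0)(0.25339) + (2/3)(0.74661) = 0.49774.

0.4977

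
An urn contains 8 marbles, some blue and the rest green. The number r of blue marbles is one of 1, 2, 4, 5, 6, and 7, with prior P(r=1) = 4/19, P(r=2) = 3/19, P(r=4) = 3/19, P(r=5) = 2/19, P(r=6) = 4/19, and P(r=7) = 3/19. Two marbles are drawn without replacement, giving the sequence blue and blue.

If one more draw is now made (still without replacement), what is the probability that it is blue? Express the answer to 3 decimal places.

Under each hypothesis, the probability of the observed sequence is: P(data | r = 1) = (1/8)(0/7) = 0; P(data | r = 2) = (2/8)(1/7) = 1/28; P(data | r = 4) = (4/8)(3/7) = 3/14; P(data | r = 5) = (5/8)(4/7) = 5/14; P(data | r = 6) = (6/8)(5/7) = 15/28; P(data | r = 7) = (7/8)(6/7) = 3/4.
The prior-weighted likelihoods are 4/19 · 0 = 0, 3/19 · 1/28 = 3/532, 3/19 · 3/14 = 9/266, 2/19 · 5/14 = 5/133, 4/19 · 15/28 = 15/133, 3/19 · 3/4 = 9/76; these sum to 41/133.
Dividing through by the total gives posterior P(r = 1 | data) = 0, P(r = 2 | data) = 3/164, P(r = 4 | data) = 9/82, P(r = 5 | data) = 5/41, P(r = 6 | data) = 15/41, P(r = 7 | data) = 63/164.
The predictive probability is P(blue next | data) = (0)(3/164) + (1/3)(9/82) + (1/2)(5/41) + (2/3)(15/41) + (5/6)(63/164) = 217/328.

0.662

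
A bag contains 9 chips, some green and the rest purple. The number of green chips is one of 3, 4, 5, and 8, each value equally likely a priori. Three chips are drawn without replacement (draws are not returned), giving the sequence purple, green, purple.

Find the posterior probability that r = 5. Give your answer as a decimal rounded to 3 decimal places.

0.261

The likelihood of the observed sequence under each hypothesis: P(data | r = 3) = (6/9)(3/8)(5/7) = 0.17857; P(data | r = 4) = (5/9)(4/8)(4/7) = 0.15873; P(data | r = 5) = (4/9)(5/8)(3/7) = 0.11905; P(data | r = 8) = (1/9)(8/8)(0/7) = 0.
Multiplying each by its prior: 1/4 · 0.17857 = 0.044643, 1/4 · 0.15873 = 0.039683, 1/4 · 0.11905 = 0.029762, 1/4 · 0 = 0; summing to 0.11409.
By Bayes' rule, P(r = 5 | data) = (0.029762) / (0.11409) = 0.26087.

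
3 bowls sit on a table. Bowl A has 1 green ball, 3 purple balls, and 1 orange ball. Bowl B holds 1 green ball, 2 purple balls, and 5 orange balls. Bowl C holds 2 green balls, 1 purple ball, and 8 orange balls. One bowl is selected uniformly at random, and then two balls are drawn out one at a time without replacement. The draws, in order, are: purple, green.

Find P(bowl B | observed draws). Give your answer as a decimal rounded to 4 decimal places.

0.1752

Under each hypothesis, the probability of the observed sequence is: P(data | bowl A) = (3/5)(1/4) = 0.15; P(data | bowl B) = (2/8)(1/7) = 0.035714; P(data | bowl C) = (1/11)(2/10) = 0.018182.
Multiplying each by its prior: 1/3 · 0.15 = 0.05, 1/3 · 0.035714 = 0.011905, 1/3 · 0.018182 = 0.0060606; summing to 0.067965.
Therefore the posterior P(bowl B | data) = (0.011905) / (0.067965) = 0.17516.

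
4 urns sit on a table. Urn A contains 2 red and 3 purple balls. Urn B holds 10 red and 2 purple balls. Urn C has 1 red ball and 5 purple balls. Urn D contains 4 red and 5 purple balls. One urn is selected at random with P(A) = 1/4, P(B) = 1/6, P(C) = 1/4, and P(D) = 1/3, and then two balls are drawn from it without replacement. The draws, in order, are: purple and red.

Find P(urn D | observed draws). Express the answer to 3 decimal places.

0.395

For each hypothesis, P(data | H) works out to: P(data | urn A) = (3/5)(2/4) = 0.3; P(data | urn B) = (2/12)(10/11) = 0.15152; P(data | urn C) = (5/6)(1/5) = 0.16667; P(data | urn D) = (5/9)(4/8) = 0.27778.
Multiplying each by its prior: 1/4 · 0.3 = 0.075, 1/6 · 0.15152 = 0.025253, 1/4 · 0.16667 = 0.041667, 1/3 · 0.27778 = 0.092593; with total 0.23451.
Hence P(urn D | data) = (0.092593) / (0.23451) = 0.39483.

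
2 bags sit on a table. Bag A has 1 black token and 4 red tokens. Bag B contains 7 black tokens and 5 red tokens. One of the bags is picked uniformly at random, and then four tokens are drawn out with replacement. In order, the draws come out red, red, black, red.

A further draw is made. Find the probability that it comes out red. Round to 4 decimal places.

0.6881

Under each hypothesis, the probability of the observed sequence is: P(data | bag A) = (4/5)(4/5)(1/5)(4/5) = 0.1024; P(data | bag B) = (5/12)(5/12)(7/12)(5/12) = 0.042197.
Multiplying each by its prior: 1/2 · 0.1024 = 0.0512, 1/2 · 0.042197 = 0.021099; these sum to 0.072299.
Dividing through by the total gives posterior P(bag A | data) = 0.70817, P(bag B | data) = 0.29183.
The predictive probability is P(red next | data) = (4/5)(0.70817) + (5/12)(0.29183) = 0.68813.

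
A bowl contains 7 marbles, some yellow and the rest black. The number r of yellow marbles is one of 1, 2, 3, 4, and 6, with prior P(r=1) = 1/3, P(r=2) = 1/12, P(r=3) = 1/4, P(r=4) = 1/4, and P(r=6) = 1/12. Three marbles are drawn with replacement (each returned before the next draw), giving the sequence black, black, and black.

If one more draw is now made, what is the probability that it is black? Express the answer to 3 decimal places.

For each hypothesis, P(data | H) works out to: P(data | r = 1) = (6/7)(6/7)(6/7) = 0.62974; P(data | r = 2) = (5/7)(5/7)(5/7) = 0.36443; P(data | r = 3) = (4/7)(4/7)(4/7) = 0.18659; P(data | r = 4) = (3/7)(3/7)(3/7) = 0.078717; P(data | r = 6) = (1/7)(1/7)(1/7) = 0.0029155.
Multiplying each by its prior: 1/3 · 0.62974 = 0.20991, 1/12 · 0.36443 = 0.030369, 1/4 · 0.18659 = 0.046647, 1/4 · 0.078717 = 0.019679, 1/12 · 0.0029155 = 0.00024295; these sum to 0.30685.
The posterior is then P(r = 1 | data) = 0.68409, P(r = 2 | data) = 0.098971, P(r = 3 | data) = 0.15202, P(r = 4 | data) = 0.064133, P(r = 6 | data) = 0.00079177.
Averaging over the posterior, P(black next | data) = (6/7)(0.68409) + (5/7)(0.098971) + (4/7)(0.15202) + (3/7)(0.064133) + (1/7)(0.00079177) = 0.77152.

0.772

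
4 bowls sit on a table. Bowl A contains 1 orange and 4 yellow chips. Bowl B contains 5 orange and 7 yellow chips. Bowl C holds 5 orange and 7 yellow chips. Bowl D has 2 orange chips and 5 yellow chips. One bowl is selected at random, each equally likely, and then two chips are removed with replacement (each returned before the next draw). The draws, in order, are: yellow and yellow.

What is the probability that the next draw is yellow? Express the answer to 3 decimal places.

Under each hypothesis, the probability of the observed sequence is: P(data | bowl A) = (4/5)(4/5) = 0.64; P(data | bowl B) = (7/12)(7/12) = 0.34028; P(data | bowl C) = (7/12)(7/12) = 0.34028; P(data | bowl D) = (5/7)(5/7) = 0.5102.
The prior-weighted likelihoods are 1/4 · 0.64 = 0.16, 1/4 · 0.34028 = 0.085069, 1/4 · 0.34028 = 0.085069, 1/4 · 0.5102 = 0.12755; with total 0.45769.
The posterior is then P(bowl A | data) = 0.34958, P(bowl B | data) = 0.18587, P(bowl C | data) = 0.18587, P(bowl D | data) = 0.27868.
Averaging over the posterior, P(yellow next | data) = (4/5)(0.34958) + (7/12)(0.18587) + (7/12)(0.18587) + (5/7)(0.27868) = 0.69557.

0.696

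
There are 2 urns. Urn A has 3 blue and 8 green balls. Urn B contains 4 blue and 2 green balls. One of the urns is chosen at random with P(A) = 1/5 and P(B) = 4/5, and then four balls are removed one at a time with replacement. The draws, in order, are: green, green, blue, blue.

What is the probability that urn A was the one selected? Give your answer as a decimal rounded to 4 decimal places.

Under each hypothesis, the probability of the observed sequence is: P(data | urn A) = (8/11)(8/11)(3/11)(3/11) = 0.039342; P(data | urn B) = (2/6)(2/6)(4/6)(4/6) = 0.049383.
Weighting by the prior gives 1/5 · 0.039342 = 0.0078683, 4/5 · 0.049383 = 0.039506; these sum to 0.047374.
Hence P(urn A | data) = (0.0078683) / (0.047374) = 0.16609.

0.1661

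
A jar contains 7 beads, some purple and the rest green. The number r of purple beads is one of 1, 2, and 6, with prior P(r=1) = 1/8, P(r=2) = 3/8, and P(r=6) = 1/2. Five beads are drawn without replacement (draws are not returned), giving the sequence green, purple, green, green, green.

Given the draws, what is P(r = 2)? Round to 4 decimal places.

0.6667

For each hypothesis, P(data | H) works out to: P(data | r = 1) = (6/7)(1/6)(5/5)(4/4)(3/3) = 1/7; P(data | r = 2) = (5/7)(2/6)(4/5)(3/4)(2/3) = 2/21; P(data | r = 6) = (1/7)(6/6)(0/5) = 0.
The prior-weighted likelihoods are 1/8 · 1/7 = 1/56, 3/8 · 2/21 = 1/28, 1/2 · 0 = 0; summing to 3/56.
By Bayes' rule, P(r = 2 | data) = (1/28) / (3/56) = 2/3.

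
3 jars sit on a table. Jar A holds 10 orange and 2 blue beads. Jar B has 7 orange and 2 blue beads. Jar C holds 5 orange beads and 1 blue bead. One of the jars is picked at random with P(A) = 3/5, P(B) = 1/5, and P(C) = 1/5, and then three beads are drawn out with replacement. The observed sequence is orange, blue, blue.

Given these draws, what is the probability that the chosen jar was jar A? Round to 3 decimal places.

0.530

For each hypothesis, P(data | H) works out to: P(data | jar A) = (10/12)(2/12)(2/12) = 0.023148; P(data | jar B) = (7/9)(2/9)(2/9) = 0.038409; P(data | jar C) = (5/6)(1/6)(1/6) = 0.023148.
Multiplying each by its prior: 3/5 · 0.023148 = 0.013889, 1/5 · 0.038409 = 0.0076818, 1/5 · 0.023148 = 0.0046296; summing to 0.0262.
By Bayes' rule, P(jar A | data) = (0.013889) / (0.0262) = 0.5301.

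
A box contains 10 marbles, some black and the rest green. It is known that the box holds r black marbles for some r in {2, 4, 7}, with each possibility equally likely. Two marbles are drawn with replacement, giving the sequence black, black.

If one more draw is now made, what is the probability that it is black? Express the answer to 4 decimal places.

For each hypothesis, P(data | H) works out to: P(data | r = 2) = (2/10)(2/10) = 1/25; P(data | r = 4) = (4/10)(4/10) = 4/25; P(data | r = 7) = (7/10)(7/10) = 49/100.
The prior-weighted likelihoods are 1/3 · 1/25 = 1/75, 1/3 · 4/25 = 4/75, 1/3 · 49/100 = 49/300; these sum to 23/100.
Dividing through by the total gives posterior P(r = 2 | data) = 4/69, P(r = 4 | data) = 16/69, P(r = 7 | data) = 49/69.
Averaging over the posterior, P(black next | data) = (1/5)(4/69) + (2/5)(16/69) + (7/10)(49/69) = 83/138.

0.6014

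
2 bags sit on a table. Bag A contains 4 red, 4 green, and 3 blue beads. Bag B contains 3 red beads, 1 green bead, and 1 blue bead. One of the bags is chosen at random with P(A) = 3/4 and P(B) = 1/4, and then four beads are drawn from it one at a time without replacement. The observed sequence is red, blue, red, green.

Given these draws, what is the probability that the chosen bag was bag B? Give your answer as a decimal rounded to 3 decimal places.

0.478

The likelihood of the observed sequence under each hypothesis: P(data | bag A) = (4/11)(3/10)(3/9)(4/8) = 1/55; P(data | bag B) = (3/5)(1/4)(2/3)(1/2) = 1/20.
Multiplying each by its prior: 3/4 · 1/55 = 3/220, 1/4 · 1/20 = 1/80; these sum to 23/880.
Hence P(bag B | data) = (1/80) / (23/880) = 11/23.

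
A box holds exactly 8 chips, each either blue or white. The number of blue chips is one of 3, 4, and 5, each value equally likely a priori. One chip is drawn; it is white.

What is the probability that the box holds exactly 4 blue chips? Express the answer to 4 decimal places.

0.3333

Compute the likelihood of this draw for each case: P(data | r = 3) = (5/8) = 5/8; P(data | r = 4) = (4/8) = 1/2; P(data | r = 5) = (3/8) = 3/8.
Weighting by the prior gives 1/3 · 5/8 = 5/24, 1/3 · 1/2 = 1/6, 1/3 · 3/8 = 1/8; with total 1/2.
So P(r = 4 | data) = (1/6) / (1/2) = 1/3.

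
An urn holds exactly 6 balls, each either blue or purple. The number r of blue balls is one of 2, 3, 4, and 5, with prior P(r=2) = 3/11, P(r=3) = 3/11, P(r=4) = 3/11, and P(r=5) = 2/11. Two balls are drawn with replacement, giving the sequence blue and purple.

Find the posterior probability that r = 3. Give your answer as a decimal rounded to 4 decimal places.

0.3176

Under each hypothesis, the probability of the observed sequence is: P(data | r = 2) = (2/6)(4/6) = 2/9; P(data | r = 3) = (3/6)(3/6) = 1/4; P(data | r = 4) = (4/6)(2/6) = 2/9; P(data | r = 5) = (5/6)(1/6) = 5/36.
The prior-weighted likelihoods are 3/11 · 2/9 = 2/33, 3/11 · 1/4 = 3/44, 3/11 · 2/9 = 2/33, 2/11 · 5/36 = 5/198; summing to 85/396.
Therefore the posterior P(r = 3 | data) = (3/44) / (85/396) = 27/85.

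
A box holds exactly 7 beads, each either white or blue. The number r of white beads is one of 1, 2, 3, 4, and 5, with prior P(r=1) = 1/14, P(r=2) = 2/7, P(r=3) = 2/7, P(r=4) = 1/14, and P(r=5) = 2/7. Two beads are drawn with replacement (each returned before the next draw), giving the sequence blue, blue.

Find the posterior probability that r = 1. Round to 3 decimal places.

Under each hypothesis, the probability of the observed sequence is: P(data | r = 1) = (6/7)(6/7) = 36/49; P(data | r = 2) = (5/7)(5/7) = 25/49; P(data | r = 3) = (4/7)(4/7) = 16/49; P(data | r = 4) = (3/7)(3/7) = 9/49; P(data | r = 5) = (2/7)(2/7) = 4/49.
The prior-weighted likelihoods are 1/14 · 36/49 = 18/343, 2/7 · 25/49 = 50/343, 2/7 · 16/49 = 32/343, 1/14 · 9/49 = 9/686, 2/7 · 4/49 = 8/343; with total 225/686.
Hence P(r = 1 | data) = (18/343) / (225/686) = 4/25.

0.160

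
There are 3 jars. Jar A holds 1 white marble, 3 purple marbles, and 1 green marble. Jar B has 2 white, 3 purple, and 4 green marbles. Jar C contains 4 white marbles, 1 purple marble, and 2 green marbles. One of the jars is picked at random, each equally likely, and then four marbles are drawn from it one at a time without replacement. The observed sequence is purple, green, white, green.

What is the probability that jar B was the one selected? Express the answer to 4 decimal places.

For each hypothesis, P(data | H) works out to: P(data | jar A) = (3/5)(1/4)(1/3)(0/2) = 0; P(data | jar B) = (3/9)(4/8)(2/7)(3/6) = 1/42; P(data | jar C) = (1/7)(2/6)(4/5)(1/4) = 1/105.
Weighting by the prior gives 1/3 · 0 = 0, 1/3 · 1/42 = 1/126, 1/3 · 1/105 = 1/315; these sum to 1/90.
Hence P(jar B | data) = (1/126) / (1/90) = 5/7.

0.7143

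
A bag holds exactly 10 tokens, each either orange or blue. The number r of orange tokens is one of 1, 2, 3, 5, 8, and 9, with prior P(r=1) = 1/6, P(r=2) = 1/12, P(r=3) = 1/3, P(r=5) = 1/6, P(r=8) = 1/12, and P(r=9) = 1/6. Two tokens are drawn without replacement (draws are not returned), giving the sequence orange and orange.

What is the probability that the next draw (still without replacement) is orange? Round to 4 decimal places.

0.6992

For each hypothesis, P(data | H) works out to: P(data | r = 1) = (1/10)(0/9) = 0; P(data | r = 2) = (2/10)(1/9) = 1/45; P(data | r = 3) = (3/10)(2/9) = 1/15; P(data | r = 5) = (5/10)(4/9) = 2/9; P(data | r = 8) = (8/10)(7/9) = 28/45; P(data | r = 9) = (9/10)(8/9) = 4/5.
Multiplying each by its prior: 1/6 · 0 = 0, 1/12 · 1/45 = 1/540, 1/3 · 1/15 = 1/45, 1/6 · 2/9 = 1/27, 1/12 · 28/45 = 7/135, 1/6 · 4/5 = 2/15; summing to 133/540.
Normalising, the posterior is P(r = 1 | data) = 0, P(r = 2 | data) = 1/133, P(r = 3 | data) = 12/133, P(r = 5 | data) = 20/133, P(r = 8 | data) = 4/19, P(r = 9 | data) = 72/133.
So P(orange next | data) = Σ P(orange next | H) P(H | data) = (0)(1/133) + (1/8)(12/133) + (3/8)(20/133) + (3/4)(4/19) + (7/8)(72/133) = 93/133.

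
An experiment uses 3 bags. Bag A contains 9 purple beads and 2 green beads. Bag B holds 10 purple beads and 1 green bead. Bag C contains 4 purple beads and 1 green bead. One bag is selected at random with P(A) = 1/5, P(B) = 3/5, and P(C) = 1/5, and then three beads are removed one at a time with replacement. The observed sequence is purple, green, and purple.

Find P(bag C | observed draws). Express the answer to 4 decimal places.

Under each hypothesis, the probability of the observed sequence is: P(data | bag A) = (9/11)(2/11)(9/11) = 0.12171; P(data | bag B) = (10/11)(1/11)(10/11) = 0.075131; P(data | bag C) = (4/5)(1/5)(4/5) = 0.128.
The prior-weighted likelihoods are 1/5 · 0.12171 = 0.024343, 3/5 · 0.075131 = 0.045079, 1/5 · 0.128 = 0.0256; with total 0.095021.
By Bayes' rule, P(bag C | data) = (0.0256) / (0.095021) = 0.26941.

0.2694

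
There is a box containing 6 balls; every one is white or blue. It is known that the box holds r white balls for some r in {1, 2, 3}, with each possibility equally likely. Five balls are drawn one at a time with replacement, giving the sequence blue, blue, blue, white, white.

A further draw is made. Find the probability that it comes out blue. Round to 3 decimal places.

The likelihood of the observed sequence under each hypothesis: P(data | r = 1) = (5/6)(5/6)(5/6)(1/6)(1/6) = 0.016075; P(data | r = 2) = (4/6)(4/6)(4/6)(2/6)(2/6) = 0.032922; P(data | r = 3) = (3/6)(3/6)(3/6)(3/6)(3/6) = 0.03125.
Multiplying each by its prior: 1/3 · 0.016075 = 0.0053584, 1/3 · 0.032922 = 0.010974, 1/3 · 0.03125 = 0.010417; summing to 0.026749.
The posterior is then P(r = 1 | data) = 0.20032, P(r = 2 | data) = 0.41026, P(r = 3 | data) = 0.38942.
The predictive probability is P(blue next | data) = (5/6)(0.20032) + (2/3)(0.41026) + (1/2)(0.38942) = 0.63515.

0.635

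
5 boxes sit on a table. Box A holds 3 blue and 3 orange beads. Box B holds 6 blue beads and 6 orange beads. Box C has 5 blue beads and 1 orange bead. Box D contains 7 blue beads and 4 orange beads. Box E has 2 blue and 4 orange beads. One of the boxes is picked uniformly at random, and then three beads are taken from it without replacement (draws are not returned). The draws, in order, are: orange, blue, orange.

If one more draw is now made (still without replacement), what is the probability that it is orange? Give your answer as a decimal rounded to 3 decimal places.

Compute the likelihood of the observed sequence for each case: P(data | box A) = (3/6)(3/5)(2/4) = 0.15; P(data | box B) = (6/12)(6/11)(5/10) = 0.13636; P(data | box C) = (1/6)(5/5)(0/4) = 0; P(data | box D) = (4/11)(7/10)(3/9) = 0.084848; P(data | box E) = (4/6)(2/5)(3/4) = 0.2.
Weighting by the prior gives 1/5 · 0.15 = 0.03, 1/5 · 0.13636 = 0.027273, 1/5 · 0 = 0, 1/5 · 0.084848 = 0.01697, 1/5 · 0.2 = 0.04; these sum to 0.11424.
Dividing through by the total gives posterior P(box A | data) = 0.2626, P(box B | data) = 0.23873, P(box C | data) = 0, P(box D | data) = 0.14854, P(box E | data) = 0.35013.
The predictive probability is P(orange next | data) = (1/3)(0.2626) + (4/9)(0.23873) + (1/4)(0.14854) + (2/3)(0.35013) = 0.46419.

0.464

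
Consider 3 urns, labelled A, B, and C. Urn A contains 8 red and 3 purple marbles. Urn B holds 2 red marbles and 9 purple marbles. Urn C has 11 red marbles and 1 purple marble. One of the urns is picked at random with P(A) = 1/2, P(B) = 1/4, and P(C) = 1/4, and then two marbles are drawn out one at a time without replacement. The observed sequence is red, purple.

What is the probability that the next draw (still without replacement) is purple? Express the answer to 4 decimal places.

0.3548

For each hypothesis, P(data | H) works out to: P(data | urn A) = (8/11)(3/10) = 12/55; P(data | urn B) = (2/11)(9/10) = 9/55; P(data | urn C) = (11/12)(1/11) = 1/12.
The prior-weighted likelihoods are 1/2 · 12/55 = 6/55, 1/4 · 9/55 = 9/220, 1/4 · 1/12 = 1/48; with total 41/240.
Dividing through by the total gives posterior P(urn A | data) = 288/451, P(urn B | data) = 108/451, P(urn C | data) = 5/41.
Averaging over the posterior, P(purple next | data) = (2/9)(288/451) + (8/9)(108/451) + (0)(5/41) = 160/451.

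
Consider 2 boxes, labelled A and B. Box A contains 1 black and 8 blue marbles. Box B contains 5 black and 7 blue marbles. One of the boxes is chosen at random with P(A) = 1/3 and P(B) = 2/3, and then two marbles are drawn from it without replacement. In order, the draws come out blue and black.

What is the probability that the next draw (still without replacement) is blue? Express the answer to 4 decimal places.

0.6693

The likelihood of the observed sequence under each hypothesis: P(data | box A) = (8/9)(1/8) = 1/9; P(data | box B) = (7/12)(5/11) = 35/132.
The prior-weighted likelihoods are 1/3 · 1/9 = 1/27, 2/3 · 35/132 = 35/198; summing to 127/594.
The posterior is then P(box A | data) = 22/127, P(box B | data) = 105/127.
Averaging over the posterior, P(blue next | data) = (1)(22/127) + (3/5)(105/127) = 85/127.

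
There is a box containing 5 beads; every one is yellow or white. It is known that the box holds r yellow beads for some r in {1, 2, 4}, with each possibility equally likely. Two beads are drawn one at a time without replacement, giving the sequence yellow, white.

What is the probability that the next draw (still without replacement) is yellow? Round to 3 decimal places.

Compute the likelihood of the observed sequence for each case: P(data | r = 1) = (1/5)(4/4) = 1/5; P(data | r = 2) = (2/5)(3/4) = 3/10; P(data | r = 4) = (4/5)(1/4) = 1/5.
The prior-weighted likelihoods are 1/3 · 1/5 = 1/15, 1/3 · 3/10 = 1/10, 1/3 · 1/5 = 1/15; with total 7/30.
Normalising, the posterior is P(r = 1 | data) = 2/7, P(r = 2 | data) = 3/7, P(r = 4 | data) = 2/7.
Averaging over the posterior, P(yellow next | data) = (0)(2/7) + (1/3)(3/7) + (1)(2/7) = 3/7.

0.429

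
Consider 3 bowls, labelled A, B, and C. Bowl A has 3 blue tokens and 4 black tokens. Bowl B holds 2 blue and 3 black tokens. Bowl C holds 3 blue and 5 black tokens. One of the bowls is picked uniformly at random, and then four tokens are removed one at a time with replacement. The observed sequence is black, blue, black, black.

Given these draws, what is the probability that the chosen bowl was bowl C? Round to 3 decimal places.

0.355

Under each hypothesis, the probability of the observed sequence is: P(data | bowl A) = (4/7)(3/7)(4/7)(4/7) = 0.079967; P(data | bowl B) = (3/5)(2/5)(3/5)(3/5) = 0.0864; P(data | bowl C) = (5/8)(3/8)(5/8)(5/8) = 0.091553.
The prior-weighted likelihoods are 1/3 · 0.079967 = 0.026656, 1/3 · 0.0864 = 0.0288, 1/3 · 0.091553 = 0.030518; these sum to 0.085973.
Therefore the posterior P(bowl C | data) = (0.030518) / (0.085973) = 0.35497.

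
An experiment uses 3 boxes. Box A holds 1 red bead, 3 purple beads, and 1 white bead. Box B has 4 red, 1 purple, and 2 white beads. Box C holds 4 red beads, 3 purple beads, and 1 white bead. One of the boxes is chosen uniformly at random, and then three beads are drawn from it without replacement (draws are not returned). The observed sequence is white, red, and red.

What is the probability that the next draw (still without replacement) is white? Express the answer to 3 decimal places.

For each hypothesis, P(data | H) works out to: P(data | box A) = (1/5)(1/4)(0/3) = 0; P(data | box B) = (2/7)(4/6)(3/5) = 4/35; P(data | box C) = (1/8)(4/7)(3/6) = 1/28.
The prior-weighted likelihoods are 1/3 · 0 = 0, 1/3 · 4/35 = 4/105, 1/3 · 1/28 = 1/84; summing to 1/20.
The posterior is then P(box A | data) = 0, P(box B | data) = 16/21, P(box C | data) = 5/21.
Averaging over the posterior, P(white next | data) = (1/4)(16/21) + (0)(5/21) = 4/21.

0.190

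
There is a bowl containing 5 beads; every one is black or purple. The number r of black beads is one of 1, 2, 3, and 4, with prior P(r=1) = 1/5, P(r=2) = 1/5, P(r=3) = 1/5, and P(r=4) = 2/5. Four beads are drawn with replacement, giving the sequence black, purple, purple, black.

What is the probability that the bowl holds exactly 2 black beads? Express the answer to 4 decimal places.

Under each hypothesis, the probability of the observed sequence is: P(data | r = 1) = (1/5)(4/5)(4/5)(1/5) = 0.0256; P(data | r = 2) = (2/5)(3/5)(3/5)(2/5) = 0.0576; P(data | r = 3) = (3/5)(2/5)(2/5)(3/5) = 0.0576; P(data | r = 4) = (4/5)(1/5)(1/5)(4/5) = 0.0256.
The prior-weighted likelihoods are 1/5 · 0.0256 = 0.00512, 1/5 · 0.0576 = 0.01152, 1/5 · 0.0576 = 0.01152, 2/5 · 0.0256 = 0.01024; with total 0.0384.
So P(r = 2 | data) = (0.01152) / (0.0384) = 0.3.

0.3000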